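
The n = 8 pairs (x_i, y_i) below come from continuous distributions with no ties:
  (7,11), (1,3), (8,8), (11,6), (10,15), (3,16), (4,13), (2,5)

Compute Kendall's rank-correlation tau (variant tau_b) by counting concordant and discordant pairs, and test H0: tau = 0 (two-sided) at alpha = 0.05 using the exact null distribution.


Step 1: Enumerate the 28 unordered pairs (i,j) with i<j and classify each by sign(x_j-x_i) * sign(y_j-y_i).
  (1,2):dx=-6,dy=-8->C; (1,3):dx=+1,dy=-3->D; (1,4):dx=+4,dy=-5->D; (1,5):dx=+3,dy=+4->C
  (1,6):dx=-4,dy=+5->D; (1,7):dx=-3,dy=+2->D; (1,8):dx=-5,dy=-6->C; (2,3):dx=+7,dy=+5->C
  (2,4):dx=+10,dy=+3->C; (2,5):dx=+9,dy=+12->C; (2,6):dx=+2,dy=+13->C; (2,7):dx=+3,dy=+10->C
  (2,8):dx=+1,dy=+2->C; (3,4):dx=+3,dy=-2->D; (3,5):dx=+2,dy=+7->C; (3,6):dx=-5,dy=+8->D
  (3,7):dx=-4,dy=+5->D; (3,8):dx=-6,dy=-3->C; (4,5):dx=-1,dy=+9->D; (4,6):dx=-8,dy=+10->D
  (4,7):dx=-7,dy=+7->D; (4,8):dx=-9,dy=-1->C; (5,6):dx=-7,dy=+1->D; (5,7):dx=-6,dy=-2->C
  (5,8):dx=-8,dy=-10->C; (6,7):dx=+1,dy=-3->D; (6,8):dx=-1,dy=-11->C; (7,8):dx=-2,dy=-8->C
Step 2: C = 16, D = 12, total pairs = 28.
Step 3: tau = (C - D)/(n(n-1)/2) = (16 - 12)/28 = 0.142857.
Step 4: Exact two-sided p-value (enumerate n! = 40320 permutations of y under H0): p = 0.719544.
Step 5: alpha = 0.05. fail to reject H0.

tau_b = 0.1429 (C=16, D=12), p = 0.719544, fail to reject H0.


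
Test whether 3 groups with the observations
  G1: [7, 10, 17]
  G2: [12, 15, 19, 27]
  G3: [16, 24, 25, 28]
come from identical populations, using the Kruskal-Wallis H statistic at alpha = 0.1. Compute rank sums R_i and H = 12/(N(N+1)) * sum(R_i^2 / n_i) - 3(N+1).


Step 1: Combine all N = 11 observations and assign midranks.
sorted (value, group, rank): (7,G1,1), (10,G1,2), (12,G2,3), (15,G2,4), (16,G3,5), (17,G1,6), (19,G2,7), (24,G3,8), (25,G3,9), (27,G2,10), (28,G3,11)
Step 2: Sum ranks within each group.
R_1 = 9 (n_1 = 3)
R_2 = 24 (n_2 = 4)
R_3 = 33 (n_3 = 4)
Step 3: H = 12/(N(N+1)) * sum(R_i^2/n_i) - 3(N+1)
     = 12/(11*12) * (9^2/3 + 24^2/4 + 33^2/4) - 3*12
     = 0.090909 * 443.25 - 36
     = 4.295455.
Step 4: No ties, so H is used without correction.
Step 5: Under H0, H ~ chi^2(2); p-value = 0.116749.
Step 6: alpha = 0.1. fail to reject H0.

H = 4.2955, df = 2, p = 0.116749, fail to reject H0.


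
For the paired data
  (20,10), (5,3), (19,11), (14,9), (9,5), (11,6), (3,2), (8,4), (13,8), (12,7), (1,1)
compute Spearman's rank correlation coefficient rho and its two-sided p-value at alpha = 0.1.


Step 1: Rank x and y separately (midranks; no ties here).
rank(x): 20->11, 5->3, 19->10, 14->9, 9->5, 11->6, 3->2, 8->4, 13->8, 12->7, 1->1
rank(y): 10->10, 3->3, 11->11, 9->9, 5->5, 6->6, 2->2, 4->4, 8->8, 7->7, 1->1
Step 2: d_i = R_x(i) - R_y(i); compute d_i^2.
  (11-10)^2=1, (3-3)^2=0, (10-11)^2=1, (9-9)^2=0, (5-5)^2=0, (6-6)^2=0, (2-2)^2=0, (4-4)^2=0, (8-8)^2=0, (7-7)^2=0, (1-1)^2=0
sum(d^2) = 2.
Step 3: rho = 1 - 6*2 / (11*(11^2 - 1)) = 1 - 12/1320 = 0.990909.
Step 4: Under H0, t = rho * sqrt((n-2)/(1-rho^2)) = 22.0966 ~ t(9).
Step 5: Two-sided p-value from the t-distribution with 9 df = 0.000000.
Step 6: alpha = 0.1. reject H0.

rho = 0.9909, p = 0.000000, reject H0 at alpha = 0.1.


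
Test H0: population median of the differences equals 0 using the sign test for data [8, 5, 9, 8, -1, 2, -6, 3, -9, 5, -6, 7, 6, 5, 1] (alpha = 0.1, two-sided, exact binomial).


Step 1: Discard zero differences. Original n = 15; n_eff = number of nonzero differences = 15.
Nonzero differences (with sign): +8, +5, +9, +8, -1, +2, -6, +3, -9, +5, -6, +7, +6, +5, +1
Step 2: Count signs: positive = 11, negative = 4.
Step 3: Under H0: P(positive) = 0.5, so the number of positives S ~ Bin(15, 0.5).
Step 4: Two-sided exact p-value = sum of Bin(15,0.5) probabilities at or below the observed probability = 0.118469.
Step 5: alpha = 0.1. fail to reject H0.

n_eff = 15, pos = 11, neg = 4, p = 0.118469, fail to reject H0.


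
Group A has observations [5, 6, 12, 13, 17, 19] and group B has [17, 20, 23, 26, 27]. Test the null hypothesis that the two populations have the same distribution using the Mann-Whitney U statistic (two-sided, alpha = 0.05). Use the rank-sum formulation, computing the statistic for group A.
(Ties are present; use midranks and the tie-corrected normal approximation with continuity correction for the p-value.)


Step 1: Combine and sort all 11 observations; assign midranks.
sorted (value, group): (5,X), (6,X), (12,X), (13,X), (17,X), (17,Y), (19,X), (20,Y), (23,Y), (26,Y), (27,Y)
ranks: 5->1, 6->2, 12->3, 13->4, 17->5.5, 17->5.5, 19->7, 20->8, 23->9, 26->10, 27->11
Step 2: Rank sum for X: R1 = 1 + 2 + 3 + 4 + 5.5 + 7 = 22.5.
Step 3: U_X = R1 - n1(n1+1)/2 = 22.5 - 6*7/2 = 22.5 - 21 = 1.5.
       U_Y = n1*n2 - U_X = 30 - 1.5 = 28.5.
Step 4: Ties are present, so use the tie-corrected normal approximation (with continuity correction) for the p-value.
Step 5: p-value = 0.017365; compare to alpha = 0.05. reject H0.

U_X = 1.5, p = 0.017365, reject H0 at alpha = 0.05.


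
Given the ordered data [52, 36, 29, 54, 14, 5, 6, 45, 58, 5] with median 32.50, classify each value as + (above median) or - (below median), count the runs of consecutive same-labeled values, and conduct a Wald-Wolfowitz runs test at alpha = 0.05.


Step 1: Compute median = 32.50; label A = above, B = below.
Labels in order: AABABBBAAB  (n_A = 5, n_B = 5)
Step 2: Count runs R = 6.
Step 3: Under H0 (random ordering), E[R] = 2*n_A*n_B/(n_A+n_B) + 1 = 2*5*5/10 + 1 = 6.0000.
        Var[R] = 2*n_A*n_B*(2*n_A*n_B - n_A - n_B) / ((n_A+n_B)^2 * (n_A+n_B-1)) = 2000/900 = 2.2222.
        SD[R] = 1.4907.
Step 4: R = E[R], so z = 0 with no continuity correction.
Step 5: Two-sided p-value via normal approximation = 2*(1 - Phi(|z|)) = 1.000000.
Step 6: alpha = 0.05. fail to reject H0.

R = 6, z = 0.0000, p = 1.000000, fail to reject H0.


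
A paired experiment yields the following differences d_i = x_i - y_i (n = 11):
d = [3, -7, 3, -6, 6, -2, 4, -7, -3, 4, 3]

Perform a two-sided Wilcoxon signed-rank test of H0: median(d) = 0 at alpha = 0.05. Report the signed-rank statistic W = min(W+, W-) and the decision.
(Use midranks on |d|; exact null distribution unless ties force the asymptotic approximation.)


Step 1: Drop any zero differences (none here) and take |d_i|.
|d| = [3, 7, 3, 6, 6, 2, 4, 7, 3, 4, 3]
Step 2: Midrank |d_i| (ties get averaged ranks).
ranks: |3|->3.5, |7|->10.5, |3|->3.5, |6|->8.5, |6|->8.5, |2|->1, |4|->6.5, |7|->10.5, |3|->3.5, |4|->6.5, |3|->3.5
Step 3: Attach original signs; sum ranks with positive sign and with negative sign.
W+ = 3.5 + 3.5 + 8.5 + 6.5 + 6.5 + 3.5 = 32
W- = 10.5 + 8.5 + 1 + 10.5 + 3.5 = 34
(Check: W+ + W- = 66 should equal n(n+1)/2 = 66.)
Step 4: Test statistic W = min(W+, W-) = 32.
Step 5: Ties in |d|, so use the tie-corrected normal approximation.
        E[W] = n(n+1)/4 = 11*12/4 = 33.
        Tie groups: |d|=3 (t=4), |d|=4 (t=2), |d|=6 (t=2), |d|=7 (t=2); sum(t^3 - t) = 78.
        Var[W] = n(n+1)(2n+1)/24 - sum(t^3-t)/48 = 3036/24 - 78/48 = 124.875.
        z = (W - E[W]) / sqrt(Var[W]) = (32 - 33) / 11.1747 = -0.0895.
        Two-sided p = 2*Phi(z) = 0.928695.
Step 6: alpha = 0.05. fail to reject H0.

W+ = 32, W- = 34, W = min = 32, p = 0.928695, fail to reject H0.


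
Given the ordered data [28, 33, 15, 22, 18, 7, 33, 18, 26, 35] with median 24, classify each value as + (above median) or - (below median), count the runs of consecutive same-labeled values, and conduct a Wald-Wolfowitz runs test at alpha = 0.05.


Step 1: Compute median = 24; label A = above, B = below.
Labels in order: AABBBBABAA  (n_A = 5, n_B = 5)
Step 2: Count runs R = 5.
Step 3: Under H0 (random ordering), E[R] = 2*n_A*n_B/(n_A+n_B) + 1 = 2*5*5/10 + 1 = 6.0000.
        Var[R] = 2*n_A*n_B*(2*n_A*n_B - n_A - n_B) / ((n_A+n_B)^2 * (n_A+n_B-1)) = 2000/900 = 2.2222.
        SD[R] = 1.4907.
Step 4: Continuity-corrected z = (R + 0.5 - E[R]) / SD[R] = (5 + 0.5 - 6.0000) / 1.4907 = -0.3354.
Step 5: Two-sided p-value via normal approximation = 2*(1 - Phi(|z|)) = 0.737316.
Step 6: alpha = 0.05. fail to reject H0.

R = 5, z = -0.3354, p = 0.737316, fail to reject H0.


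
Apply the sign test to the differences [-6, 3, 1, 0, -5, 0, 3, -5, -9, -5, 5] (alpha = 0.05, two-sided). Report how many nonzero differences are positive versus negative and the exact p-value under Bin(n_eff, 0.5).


Step 1: Discard zero differences. Original n = 11; n_eff = number of nonzero differences = 9.
Nonzero differences (with sign): -6, +3, +1, -5, +3, -5, -9, -5, +5
Step 2: Count signs: positive = 4, negative = 5.
Step 3: Under H0: P(positive) = 0.5, so the number of positives S ~ Bin(9, 0.5).
Step 4: Two-sided exact p-value = sum of Bin(9,0.5) probabilities at or below the observed probability = 1.000000.
Step 5: alpha = 0.05. fail to reject H0.

n_eff = 9, pos = 4, neg = 5, p = 1.000000, fail to reject H0.


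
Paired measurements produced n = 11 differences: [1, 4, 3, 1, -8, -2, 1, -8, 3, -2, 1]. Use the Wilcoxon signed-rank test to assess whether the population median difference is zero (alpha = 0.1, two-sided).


Step 1: Drop any zero differences (none here) and take |d_i|.
|d| = [1, 4, 3, 1, 8, 2, 1, 8, 3, 2, 1]
Step 2: Midrank |d_i| (ties get averaged ranks).
ranks: |1|->2.5, |4|->9, |3|->7.5, |1|->2.5, |8|->10.5, |2|->5.5, |1|->2.5, |8|->10.5, |3|->7.5, |2|->5.5, |1|->2.5
Step 3: Attach original signs; sum ranks with positive sign and with negative sign.
W+ = 2.5 + 9 + 7.5 + 2.5 + 2.5 + 7.5 + 2.5 = 34
W- = 10.5 + 5.5 + 10.5 + 5.5 = 32
(Check: W+ + W- = 66 should equal n(n+1)/2 = 66.)
Step 4: Test statistic W = min(W+, W-) = 32.
Step 5: Ties in |d|, so use the tie-corrected normal approximation.
        E[W] = n(n+1)/4 = 11*12/4 = 33.
        Tie groups: |d|=1 (t=4), |d|=2 (t=2), |d|=3 (t=2), |d|=8 (t=2); sum(t^3 - t) = 78.
        Var[W] = n(n+1)(2n+1)/24 - sum(t^3-t)/48 = 3036/24 - 78/48 = 124.875.
        z = (W - E[W]) / sqrt(Var[W]) = (32 - 33) / 11.1747 = -0.0895.
        Two-sided p = 2*Phi(z) = 0.928695.
Step 6: alpha = 0.1. fail to reject H0.

W+ = 34, W- = 32, W = min = 32, p = 0.928695, fail to reject H0.


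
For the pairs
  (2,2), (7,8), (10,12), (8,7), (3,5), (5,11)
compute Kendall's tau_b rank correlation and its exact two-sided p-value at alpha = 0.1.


Step 1: Enumerate the 15 unordered pairs (i,j) with i<j and classify each by sign(x_j-x_i) * sign(y_j-y_i).
  (1,2):dx=+5,dy=+6->C; (1,3):dx=+8,dy=+10->C; (1,4):dx=+6,dy=+5->C; (1,5):dx=+1,dy=+3->C
  (1,6):dx=+3,dy=+9->C; (2,3):dx=+3,dy=+4->C; (2,4):dx=+1,dy=-1->D; (2,5):dx=-4,dy=-3->C
  (2,6):dx=-2,dy=+3->D; (3,4):dx=-2,dy=-5->C; (3,5):dx=-7,dy=-7->C; (3,6):dx=-5,dy=-1->C
  (4,5):dx=-5,dy=-2->C; (4,6):dx=-3,dy=+4->D; (5,6):dx=+2,dy=+6->C
Step 2: C = 12, D = 3, total pairs = 15.
Step 3: tau = (C - D)/(n(n-1)/2) = (12 - 3)/15 = 0.600000.
Step 4: Exact two-sided p-value (enumerate n! = 720 permutations of y under H0): p = 0.136111.
Step 5: alpha = 0.1. fail to reject H0.

tau_b = 0.6000 (C=12, D=3), p = 0.136111, fail to reject H0.


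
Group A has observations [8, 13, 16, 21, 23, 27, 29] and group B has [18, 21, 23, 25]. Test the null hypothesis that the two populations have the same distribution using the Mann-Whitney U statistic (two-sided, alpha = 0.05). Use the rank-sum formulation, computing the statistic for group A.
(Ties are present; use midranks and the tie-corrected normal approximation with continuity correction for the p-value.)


Step 1: Combine and sort all 11 observations; assign midranks.
sorted (value, group): (8,X), (13,X), (16,X), (18,Y), (21,X), (21,Y), (23,X), (23,Y), (25,Y), (27,X), (29,X)
ranks: 8->1, 13->2, 16->3, 18->4, 21->5.5, 21->5.5, 23->7.5, 23->7.5, 25->9, 27->10, 29->11
Step 2: Rank sum for X: R1 = 1 + 2 + 3 + 5.5 + 7.5 + 10 + 11 = 40.
Step 3: U_X = R1 - n1(n1+1)/2 = 40 - 7*8/2 = 40 - 28 = 12.
       U_Y = n1*n2 - U_X = 28 - 12 = 16.
Step 4: Ties are present, so use the tie-corrected normal approximation (with continuity correction) for the p-value.
Step 5: p-value = 0.775820; compare to alpha = 0.05. fail to reject H0.

U_X = 12, p = 0.775820, fail to reject H0 at alpha = 0.05.


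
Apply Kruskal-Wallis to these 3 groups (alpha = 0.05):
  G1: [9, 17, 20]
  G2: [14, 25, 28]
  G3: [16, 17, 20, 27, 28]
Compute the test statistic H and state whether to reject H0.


Step 1: Combine all N = 11 observations and assign midranks.
sorted (value, group, rank): (9,G1,1), (14,G2,2), (16,G3,3), (17,G1,4.5), (17,G3,4.5), (20,G1,6.5), (20,G3,6.5), (25,G2,8), (27,G3,9), (28,G2,10.5), (28,G3,10.5)
Step 2: Sum ranks within each group.
R_1 = 12 (n_1 = 3)
R_2 = 20.5 (n_2 = 3)
R_3 = 33.5 (n_3 = 5)
Step 3: H = 12/(N(N+1)) * sum(R_i^2/n_i) - 3(N+1)
     = 12/(11*12) * (12^2/3 + 20.5^2/3 + 33.5^2/5) - 3*12
     = 0.090909 * 412.533 - 36
     = 1.503030.
Step 4: Ties present; correction factor C = 1 - 18/(11^3 - 11) = 0.986364. Corrected H = 1.503030 / 0.986364 = 1.523810.
Step 5: Under H0, H ~ chi^2(2); p-value = 0.466776.
Step 6: alpha = 0.05. fail to reject H0.

H = 1.5238, df = 2, p = 0.466776, fail to reject H0.


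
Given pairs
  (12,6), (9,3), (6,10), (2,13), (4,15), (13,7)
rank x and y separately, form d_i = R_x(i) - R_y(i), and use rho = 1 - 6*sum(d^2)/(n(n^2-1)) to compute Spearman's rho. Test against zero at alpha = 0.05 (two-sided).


Step 1: Rank x and y separately (midranks; no ties here).
rank(x): 12->5, 9->4, 6->3, 2->1, 4->2, 13->6
rank(y): 6->2, 3->1, 10->4, 13->5, 15->6, 7->3
Step 2: d_i = R_x(i) - R_y(i); compute d_i^2.
  (5-2)^2=9, (4-1)^2=9, (3-4)^2=1, (1-5)^2=16, (2-6)^2=16, (6-3)^2=9
sum(d^2) = 60.
Step 3: rho = 1 - 6*60 / (6*(6^2 - 1)) = 1 - 360/210 = -0.714286.
Step 4: Under H0, t = rho * sqrt((n-2)/(1-rho^2)) = -2.0412 ~ t(4).
Step 5: Two-sided p-value from the t-distribution with 4 df = 0.110787.
Step 6: alpha = 0.05. fail to reject H0.

rho = -0.7143, p = 0.110787, fail to reject H0 at alpha = 0.05.


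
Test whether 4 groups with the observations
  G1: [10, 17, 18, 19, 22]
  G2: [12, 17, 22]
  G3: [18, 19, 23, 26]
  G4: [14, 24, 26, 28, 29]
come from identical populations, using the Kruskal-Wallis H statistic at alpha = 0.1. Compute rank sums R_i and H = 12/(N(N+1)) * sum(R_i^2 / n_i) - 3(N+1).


Step 1: Combine all N = 17 observations and assign midranks.
sorted (value, group, rank): (10,G1,1), (12,G2,2), (14,G4,3), (17,G1,4.5), (17,G2,4.5), (18,G1,6.5), (18,G3,6.5), (19,G1,8.5), (19,G3,8.5), (22,G1,10.5), (22,G2,10.5), (23,G3,12), (24,G4,13), (26,G3,14.5), (26,G4,14.5), (28,G4,16), (29,G4,17)
Step 2: Sum ranks within each group.
R_1 = 31 (n_1 = 5)
R_2 = 17 (n_2 = 3)
R_3 = 41.5 (n_3 = 4)
R_4 = 63.5 (n_4 = 5)
Step 3: H = 12/(N(N+1)) * sum(R_i^2/n_i) - 3(N+1)
     = 12/(17*18) * (31^2/5 + 17^2/3 + 41.5^2/4 + 63.5^2/5) - 3*18
     = 0.039216 * 1525.55 - 54
     = 5.825327.
Step 4: Ties present; correction factor C = 1 - 30/(17^3 - 17) = 0.993873. Corrected H = 5.825327 / 0.993873 = 5.861241.
Step 5: Under H0, H ~ chi^2(3); p-value = 0.118560.
Step 6: alpha = 0.1. fail to reject H0.

H = 5.8612, df = 3, p = 0.118560, fail to reject H0.


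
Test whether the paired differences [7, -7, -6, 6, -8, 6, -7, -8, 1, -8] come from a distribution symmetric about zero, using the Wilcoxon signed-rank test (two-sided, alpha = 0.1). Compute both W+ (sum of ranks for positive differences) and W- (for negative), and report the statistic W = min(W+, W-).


Step 1: Drop any zero differences (none here) and take |d_i|.
|d| = [7, 7, 6, 6, 8, 6, 7, 8, 1, 8]
Step 2: Midrank |d_i| (ties get averaged ranks).
ranks: |7|->6, |7|->6, |6|->3, |6|->3, |8|->9, |6|->3, |7|->6, |8|->9, |1|->1, |8|->9
Step 3: Attach original signs; sum ranks with positive sign and with negative sign.
W+ = 6 + 3 + 3 + 1 = 13
W- = 6 + 3 + 9 + 6 + 9 + 9 = 42
(Check: W+ + W- = 55 should equal n(n+1)/2 = 55.)
Step 4: Test statistic W = min(W+, W-) = 13.
Step 5: Ties in |d|, so use the tie-corrected normal approximation.
        E[W] = n(n+1)/4 = 10*11/4 = 27.5.
        Tie groups: |d|=6 (t=3), |d|=7 (t=3), |d|=8 (t=3); sum(t^3 - t) = 72.
        Var[W] = n(n+1)(2n+1)/24 - sum(t^3-t)/48 = 2310/24 - 72/48 = 94.75.
        z = (W - E[W]) / sqrt(Var[W]) = (13 - 27.5) / 9.7340 = -1.4896.
        Two-sided p = 2*Phi(z) = 0.136322.
Step 6: alpha = 0.1. fail to reject H0.

W+ = 13, W- = 42, W = min = 13, p = 0.136322, fail to reject H0.


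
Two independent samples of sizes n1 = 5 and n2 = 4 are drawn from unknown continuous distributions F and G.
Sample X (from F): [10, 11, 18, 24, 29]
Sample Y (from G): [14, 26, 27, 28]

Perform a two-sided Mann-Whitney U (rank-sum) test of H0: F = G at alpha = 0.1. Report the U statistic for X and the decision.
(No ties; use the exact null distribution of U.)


Step 1: Combine and sort all 9 observations; assign midranks.
sorted (value, group): (10,X), (11,X), (14,Y), (18,X), (24,X), (26,Y), (27,Y), (28,Y), (29,X)
ranks: 10->1, 11->2, 14->3, 18->4, 24->5, 26->6, 27->7, 28->8, 29->9
Step 2: Rank sum for X: R1 = 1 + 2 + 4 + 5 + 9 = 21.
Step 3: U_X = R1 - n1(n1+1)/2 = 21 - 5*6/2 = 21 - 15 = 6.
       U_Y = n1*n2 - U_X = 20 - 6 = 14.
Step 4: No ties, so the exact null distribution of U (based on enumerating the C(9,5) = 126 equally likely rank assignments) gives the two-sided p-value.
Step 5: p-value = 0.412698; compare to alpha = 0.1. fail to reject H0.

U_X = 6, p = 0.412698, fail to reject H0 at alpha = 0.1.


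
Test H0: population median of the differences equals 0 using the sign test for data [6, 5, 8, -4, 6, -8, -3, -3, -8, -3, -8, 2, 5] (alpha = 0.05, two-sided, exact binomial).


Step 1: Discard zero differences. Original n = 13; n_eff = number of nonzero differences = 13.
Nonzero differences (with sign): +6, +5, +8, -4, +6, -8, -3, -3, -8, -3, -8, +2, +5
Step 2: Count signs: positive = 6, negative = 7.
Step 3: Under H0: P(positive) = 0.5, so the number of positives S ~ Bin(13, 0.5).
Step 4: Two-sided exact p-value = sum of Bin(13,0.5) probabilities at or below the observed probability = 1.000000.
Step 5: alpha = 0.05. fail to reject H0.

n_eff = 13, pos = 6, neg = 7, p = 1.000000, fail to reject H0.


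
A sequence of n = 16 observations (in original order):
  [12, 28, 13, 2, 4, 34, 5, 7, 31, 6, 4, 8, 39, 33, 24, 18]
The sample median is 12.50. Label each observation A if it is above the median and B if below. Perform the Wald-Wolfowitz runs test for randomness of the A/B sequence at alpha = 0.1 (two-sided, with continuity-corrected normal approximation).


Step 1: Compute median = 12.50; label A = above, B = below.
Labels in order: BAABBABBABBBAAAA  (n_A = 8, n_B = 8)
Step 2: Count runs R = 8.
Step 3: Under H0 (random ordering), E[R] = 2*n_A*n_B/(n_A+n_B) + 1 = 2*8*8/16 + 1 = 9.0000.
        Var[R] = 2*n_A*n_B*(2*n_A*n_B - n_A - n_B) / ((n_A+n_B)^2 * (n_A+n_B-1)) = 14336/3840 = 3.7333.
        SD[R] = 1.9322.
Step 4: Continuity-corrected z = (R + 0.5 - E[R]) / SD[R] = (8 + 0.5 - 9.0000) / 1.9322 = -0.2588.
Step 5: Two-sided p-value via normal approximation = 2*(1 - Phi(|z|)) = 0.795809.
Step 6: alpha = 0.1. fail to reject H0.

R = 8, z = -0.2588, p = 0.795809, fail to reject H0.


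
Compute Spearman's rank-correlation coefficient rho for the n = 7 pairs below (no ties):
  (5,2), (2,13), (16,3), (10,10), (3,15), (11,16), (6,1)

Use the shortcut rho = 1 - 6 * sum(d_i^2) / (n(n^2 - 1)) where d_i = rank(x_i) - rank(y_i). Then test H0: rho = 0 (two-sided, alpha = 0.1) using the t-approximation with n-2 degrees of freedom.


Step 1: Rank x and y separately (midranks; no ties here).
rank(x): 5->3, 2->1, 16->7, 10->5, 3->2, 11->6, 6->4
rank(y): 2->2, 13->5, 3->3, 10->4, 15->6, 16->7, 1->1
Step 2: d_i = R_x(i) - R_y(i); compute d_i^2.
  (3-2)^2=1, (1-5)^2=16, (7-3)^2=16, (5-4)^2=1, (2-6)^2=16, (6-7)^2=1, (4-1)^2=9
sum(d^2) = 60.
Step 3: rho = 1 - 6*60 / (7*(7^2 - 1)) = 1 - 360/336 = -0.071429.
Step 4: Under H0, t = rho * sqrt((n-2)/(1-rho^2)) = -0.1601 ~ t(5).
Step 5: Two-sided p-value from the t-distribution with 5 df = 0.879048.
Step 6: alpha = 0.1. fail to reject H0.

rho = -0.0714, p = 0.879048, fail to reject H0 at alpha = 0.1.


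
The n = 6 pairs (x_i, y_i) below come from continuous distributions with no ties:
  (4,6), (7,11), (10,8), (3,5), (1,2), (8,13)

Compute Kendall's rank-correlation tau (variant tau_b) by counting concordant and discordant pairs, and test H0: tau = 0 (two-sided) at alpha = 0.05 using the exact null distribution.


Step 1: Enumerate the 15 unordered pairs (i,j) with i<j and classify each by sign(x_j-x_i) * sign(y_j-y_i).
  (1,2):dx=+3,dy=+5->C; (1,3):dx=+6,dy=+2->C; (1,4):dx=-1,dy=-1->C; (1,5):dx=-3,dy=-4->C
  (1,6):dx=+4,dy=+7->C; (2,3):dx=+3,dy=-3->D; (2,4):dx=-4,dy=-6->C; (2,5):dx=-6,dy=-9->C
  (2,6):dx=+1,dy=+2->C; (3,4):dx=-7,dy=-3->C; (3,5):dx=-9,dy=-6->C; (3,6):dx=-2,dy=+5->D
  (4,5):dx=-2,dy=-3->C; (4,6):dx=+5,dy=+8->C; (5,6):dx=+7,dy=+11->C
Step 2: C = 13, D = 2, total pairs = 15.
Step 3: tau = (C - D)/(n(n-1)/2) = (13 - 2)/15 = 0.733333.
Step 4: Exact two-sided p-value (enumerate n! = 720 permutations of y under H0): p = 0.055556.
Step 5: alpha = 0.05. fail to reject H0.

tau_b = 0.7333 (C=13, D=2), p = 0.055556, fail to reject H0.


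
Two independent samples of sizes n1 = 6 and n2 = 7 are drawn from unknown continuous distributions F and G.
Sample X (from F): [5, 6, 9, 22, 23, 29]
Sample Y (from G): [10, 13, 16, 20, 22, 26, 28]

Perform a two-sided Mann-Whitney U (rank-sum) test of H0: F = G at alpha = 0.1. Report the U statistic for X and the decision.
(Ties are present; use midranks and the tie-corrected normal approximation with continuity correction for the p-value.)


Step 1: Combine and sort all 13 observations; assign midranks.
sorted (value, group): (5,X), (6,X), (9,X), (10,Y), (13,Y), (16,Y), (20,Y), (22,X), (22,Y), (23,X), (26,Y), (28,Y), (29,X)
ranks: 5->1, 6->2, 9->3, 10->4, 13->5, 16->6, 20->7, 22->8.5, 22->8.5, 23->10, 26->11, 28->12, 29->13
Step 2: Rank sum for X: R1 = 1 + 2 + 3 + 8.5 + 10 + 13 = 37.5.
Step 3: U_X = R1 - n1(n1+1)/2 = 37.5 - 6*7/2 = 37.5 - 21 = 16.5.
       U_Y = n1*n2 - U_X = 42 - 16.5 = 25.5.
Step 4: Ties are present, so use the tie-corrected normal approximation (with continuity correction) for the p-value.
Step 5: p-value = 0.567176; compare to alpha = 0.1. fail to reject H0.

U_X = 16.5, p = 0.567176, fail to reject H0 at alpha = 0.1.


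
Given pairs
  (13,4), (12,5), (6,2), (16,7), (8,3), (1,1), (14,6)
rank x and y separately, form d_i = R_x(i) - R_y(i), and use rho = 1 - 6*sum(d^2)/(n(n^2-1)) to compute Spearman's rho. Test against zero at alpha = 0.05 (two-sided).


Step 1: Rank x and y separately (midranks; no ties here).
rank(x): 13->5, 12->4, 6->2, 16->7, 8->3, 1->1, 14->6
rank(y): 4->4, 5->5, 2->2, 7->7, 3->3, 1->1, 6->6
Step 2: d_i = R_x(i) - R_y(i); compute d_i^2.
  (5-4)^2=1, (4-5)^2=1, (2-2)^2=0, (7-7)^2=0, (3-3)^2=0, (1-1)^2=0, (6-6)^2=0
sum(d^2) = 2.
Step 3: rho = 1 - 6*2 / (7*(7^2 - 1)) = 1 - 12/336 = 0.964286.
Step 4: Under H0, t = rho * sqrt((n-2)/(1-rho^2)) = 8.1408 ~ t(5).
Step 5: Two-sided p-value from the t-distribution with 5 df = 0.000454.
Step 6: alpha = 0.05. reject H0.

rho = 0.9643, p = 0.000454, reject H0 at alpha = 0.05.


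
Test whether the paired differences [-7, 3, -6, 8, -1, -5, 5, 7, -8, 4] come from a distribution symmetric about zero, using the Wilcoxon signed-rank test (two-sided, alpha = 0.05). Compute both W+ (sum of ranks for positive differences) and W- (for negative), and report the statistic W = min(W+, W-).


Step 1: Drop any zero differences (none here) and take |d_i|.
|d| = [7, 3, 6, 8, 1, 5, 5, 7, 8, 4]
Step 2: Midrank |d_i| (ties get averaged ranks).
ranks: |7|->7.5, |3|->2, |6|->6, |8|->9.5, |1|->1, |5|->4.5, |5|->4.5, |7|->7.5, |8|->9.5, |4|->3
Step 3: Attach original signs; sum ranks with positive sign and with negative sign.
W+ = 2 + 9.5 + 4.5 + 7.5 + 3 = 26.5
W- = 7.5 + 6 + 1 + 4.5 + 9.5 = 28.5
(Check: W+ + W- = 55 should equal n(n+1)/2 = 55.)
Step 4: Test statistic W = min(W+, W-) = 26.5.
Step 5: Ties in |d|, so use the tie-corrected normal approximation.
        E[W] = n(n+1)/4 = 10*11/4 = 27.5.
        Tie groups: |d|=5 (t=2), |d|=7 (t=2), |d|=8 (t=2); sum(t^3 - t) = 18.
        Var[W] = n(n+1)(2n+1)/24 - sum(t^3-t)/48 = 2310/24 - 18/48 = 95.875.
        z = (W - E[W]) / sqrt(Var[W]) = (26.5 - 27.5) / 9.7916 = -0.1021.
        Two-sided p = 2*Phi(z) = 0.918655.
Step 6: alpha = 0.05. fail to reject H0.

W+ = 26.5, W- = 28.5, W = min = 26.5, p = 0.918655, fail to reject H0.


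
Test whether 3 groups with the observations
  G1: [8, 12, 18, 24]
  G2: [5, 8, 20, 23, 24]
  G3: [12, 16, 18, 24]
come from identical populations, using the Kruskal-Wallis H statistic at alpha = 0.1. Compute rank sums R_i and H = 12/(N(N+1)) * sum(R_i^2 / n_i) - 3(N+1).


Step 1: Combine all N = 13 observations and assign midranks.
sorted (value, group, rank): (5,G2,1), (8,G1,2.5), (8,G2,2.5), (12,G1,4.5), (12,G3,4.5), (16,G3,6), (18,G1,7.5), (18,G3,7.5), (20,G2,9), (23,G2,10), (24,G1,12), (24,G2,12), (24,G3,12)
Step 2: Sum ranks within each group.
R_1 = 26.5 (n_1 = 4)
R_2 = 34.5 (n_2 = 5)
R_3 = 30 (n_3 = 4)
Step 3: H = 12/(N(N+1)) * sum(R_i^2/n_i) - 3(N+1)
     = 12/(13*14) * (26.5^2/4 + 34.5^2/5 + 30^2/4) - 3*14
     = 0.065934 * 638.612 - 42
     = 0.106319.
Step 4: Ties present; correction factor C = 1 - 42/(13^3 - 13) = 0.980769. Corrected H = 0.106319 / 0.980769 = 0.108403.
Step 5: Under H0, H ~ chi^2(2); p-value = 0.947241.
Step 6: alpha = 0.1. fail to reject H0.

H = 0.1084, df = 2, p = 0.947241, fail to reject H0.


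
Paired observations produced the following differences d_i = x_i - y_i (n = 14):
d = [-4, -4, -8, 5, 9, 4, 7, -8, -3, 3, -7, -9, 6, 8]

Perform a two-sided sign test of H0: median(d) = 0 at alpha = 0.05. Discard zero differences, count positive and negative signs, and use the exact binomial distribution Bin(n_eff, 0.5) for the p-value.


Step 1: Discard zero differences. Original n = 14; n_eff = number of nonzero differences = 14.
Nonzero differences (with sign): -4, -4, -8, +5, +9, +4, +7, -8, -3, +3, -7, -9, +6, +8
Step 2: Count signs: positive = 7, negative = 7.
Step 3: Under H0: P(positive) = 0.5, so the number of positives S ~ Bin(14, 0.5).
Step 4: Two-sided exact p-value = sum of Bin(14,0.5) probabilities at or below the observed probability = 1.000000.
Step 5: alpha = 0.05. fail to reject H0.

n_eff = 14, pos = 7, neg = 7, p = 1.000000, fail to reject H0.


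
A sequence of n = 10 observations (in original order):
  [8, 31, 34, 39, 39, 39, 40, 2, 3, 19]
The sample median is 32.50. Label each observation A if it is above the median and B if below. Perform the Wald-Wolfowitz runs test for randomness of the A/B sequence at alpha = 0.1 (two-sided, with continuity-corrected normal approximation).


Step 1: Compute median = 32.50; label A = above, B = below.
Labels in order: BBAAAAABBB  (n_A = 5, n_B = 5)
Step 2: Count runs R = 3.
Step 3: Under H0 (random ordering), E[R] = 2*n_A*n_B/(n_A+n_B) + 1 = 2*5*5/10 + 1 = 6.0000.
        Var[R] = 2*n_A*n_B*(2*n_A*n_B - n_A - n_B) / ((n_A+n_B)^2 * (n_A+n_B-1)) = 2000/900 = 2.2222.
        SD[R] = 1.4907.
Step 4: Continuity-corrected z = (R + 0.5 - E[R]) / SD[R] = (3 + 0.5 - 6.0000) / 1.4907 = -1.6771.
Step 5: Two-sided p-value via normal approximation = 2*(1 - Phi(|z|)) = 0.093533.
Step 6: alpha = 0.1. reject H0.

R = 3, z = -1.6771, p = 0.093533, reject H0.


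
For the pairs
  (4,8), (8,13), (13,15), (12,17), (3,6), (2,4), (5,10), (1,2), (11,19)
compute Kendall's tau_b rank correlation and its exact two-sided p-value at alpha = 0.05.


Step 1: Enumerate the 36 unordered pairs (i,j) with i<j and classify each by sign(x_j-x_i) * sign(y_j-y_i).
  (1,2):dx=+4,dy=+5->C; (1,3):dx=+9,dy=+7->C; (1,4):dx=+8,dy=+9->C; (1,5):dx=-1,dy=-2->C
  (1,6):dx=-2,dy=-4->C; (1,7):dx=+1,dy=+2->C; (1,8):dx=-3,dy=-6->C; (1,9):dx=+7,dy=+11->C
  (2,3):dx=+5,dy=+2->C; (2,4):dx=+4,dy=+4->C; (2,5):dx=-5,dy=-7->C; (2,6):dx=-6,dy=-9->C
  (2,7):dx=-3,dy=-3->C; (2,8):dx=-7,dy=-11->C; (2,9):dx=+3,dy=+6->C; (3,4):dx=-1,dy=+2->D
  (3,5):dx=-10,dy=-9->C; (3,6):dx=-11,dy=-11->C; (3,7):dx=-8,dy=-5->C; (3,8):dx=-12,dy=-13->C
  (3,9):dx=-2,dy=+4->D; (4,5):dx=-9,dy=-11->C; (4,6):dx=-10,dy=-13->C; (4,7):dx=-7,dy=-7->C
  (4,8):dx=-11,dy=-15->C; (4,9):dx=-1,dy=+2->D; (5,6):dx=-1,dy=-2->C; (5,7):dx=+2,dy=+4->C
  (5,8):dx=-2,dy=-4->C; (5,9):dx=+8,dy=+13->C; (6,7):dx=+3,dy=+6->C; (6,8):dx=-1,dy=-2->C
  (6,9):dx=+9,dy=+15->C; (7,8):dx=-4,dy=-8->C; (7,9):dx=+6,dy=+9->C; (8,9):dx=+10,dy=+17->C
Step 2: C = 33, D = 3, total pairs = 36.
Step 3: tau = (C - D)/(n(n-1)/2) = (33 - 3)/36 = 0.833333.
Step 4: Exact two-sided p-value (enumerate n! = 362880 permutations of y under H0): p = 0.000854.
Step 5: alpha = 0.05. reject H0.

tau_b = 0.8333 (C=33, D=3), p = 0.000854, reject H0.


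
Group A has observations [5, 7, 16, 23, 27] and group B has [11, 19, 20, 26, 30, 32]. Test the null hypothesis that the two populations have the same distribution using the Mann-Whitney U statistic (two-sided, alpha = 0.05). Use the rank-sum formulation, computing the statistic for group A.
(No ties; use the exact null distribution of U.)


Step 1: Combine and sort all 11 observations; assign midranks.
sorted (value, group): (5,X), (7,X), (11,Y), (16,X), (19,Y), (20,Y), (23,X), (26,Y), (27,X), (30,Y), (32,Y)
ranks: 5->1, 7->2, 11->3, 16->4, 19->5, 20->6, 23->7, 26->8, 27->9, 30->10, 32->11
Step 2: Rank sum for X: R1 = 1 + 2 + 4 + 7 + 9 = 23.
Step 3: U_X = R1 - n1(n1+1)/2 = 23 - 5*6/2 = 23 - 15 = 8.
       U_Y = n1*n2 - U_X = 30 - 8 = 22.
Step 4: No ties, so the exact null distribution of U (based on enumerating the C(11,5) = 462 equally likely rank assignments) gives the two-sided p-value.
Step 5: p-value = 0.246753; compare to alpha = 0.05. fail to reject H0.

U_X = 8, p = 0.246753, fail to reject H0 at alpha = 0.05.


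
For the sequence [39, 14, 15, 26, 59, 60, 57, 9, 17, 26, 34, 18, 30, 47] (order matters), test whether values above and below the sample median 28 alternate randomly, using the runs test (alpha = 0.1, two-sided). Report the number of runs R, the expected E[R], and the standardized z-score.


Step 1: Compute median = 28; label A = above, B = below.
Labels in order: ABBBAAABBBABAA  (n_A = 7, n_B = 7)
Step 2: Count runs R = 7.
Step 3: Under H0 (random ordering), E[R] = 2*n_A*n_B/(n_A+n_B) + 1 = 2*7*7/14 + 1 = 8.0000.
        Var[R] = 2*n_A*n_B*(2*n_A*n_B - n_A - n_B) / ((n_A+n_B)^2 * (n_A+n_B-1)) = 8232/2548 = 3.2308.
        SD[R] = 1.7974.
Step 4: Continuity-corrected z = (R + 0.5 - E[R]) / SD[R] = (7 + 0.5 - 8.0000) / 1.7974 = -0.2782.
Step 5: Two-sided p-value via normal approximation = 2*(1 - Phi(|z|)) = 0.780879.
Step 6: alpha = 0.1. fail to reject H0.

R = 7, z = -0.2782, p = 0.780879, fail to reject H0.


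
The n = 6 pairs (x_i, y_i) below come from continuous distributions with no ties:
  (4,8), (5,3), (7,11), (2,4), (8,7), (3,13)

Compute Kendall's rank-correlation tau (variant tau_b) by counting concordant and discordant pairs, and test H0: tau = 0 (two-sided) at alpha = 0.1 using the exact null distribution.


Step 1: Enumerate the 15 unordered pairs (i,j) with i<j and classify each by sign(x_j-x_i) * sign(y_j-y_i).
  (1,2):dx=+1,dy=-5->D; (1,3):dx=+3,dy=+3->C; (1,4):dx=-2,dy=-4->C; (1,5):dx=+4,dy=-1->D
  (1,6):dx=-1,dy=+5->D; (2,3):dx=+2,dy=+8->C; (2,4):dx=-3,dy=+1->D; (2,5):dx=+3,dy=+4->C
  (2,6):dx=-2,dy=+10->D; (3,4):dx=-5,dy=-7->C; (3,5):dx=+1,dy=-4->D; (3,6):dx=-4,dy=+2->D
  (4,5):dx=+6,dy=+3->C; (4,6):dx=+1,dy=+9->C; (5,6):dx=-5,dy=+6->D
Step 2: C = 7, D = 8, total pairs = 15.
Step 3: tau = (C - D)/(n(n-1)/2) = (7 - 8)/15 = -0.066667.
Step 4: Exact two-sided p-value (enumerate n! = 720 permutations of y under H0): p = 1.000000.
Step 5: alpha = 0.1. fail to reject H0.

tau_b = -0.0667 (C=7, D=8), p = 1.000000, fail to reject H0.


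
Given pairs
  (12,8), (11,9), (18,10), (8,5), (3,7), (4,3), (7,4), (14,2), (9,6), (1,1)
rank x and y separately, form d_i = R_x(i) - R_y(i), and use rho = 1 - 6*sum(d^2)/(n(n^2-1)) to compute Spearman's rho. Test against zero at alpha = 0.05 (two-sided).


Step 1: Rank x and y separately (midranks; no ties here).
rank(x): 12->8, 11->7, 18->10, 8->5, 3->2, 4->3, 7->4, 14->9, 9->6, 1->1
rank(y): 8->8, 9->9, 10->10, 5->5, 7->7, 3->3, 4->4, 2->2, 6->6, 1->1
Step 2: d_i = R_x(i) - R_y(i); compute d_i^2.
  (8-8)^2=0, (7-9)^2=4, (10-10)^2=0, (5-5)^2=0, (2-7)^2=25, (3-3)^2=0, (4-4)^2=0, (9-2)^2=49, (6-6)^2=0, (1-1)^2=0
sum(d^2) = 78.
Step 3: rho = 1 - 6*78 / (10*(10^2 - 1)) = 1 - 468/990 = 0.527273.
Step 4: Under H0, t = rho * sqrt((n-2)/(1-rho^2)) = 1.7552 ~ t(8).
Step 5: Two-sided p-value from the t-distribution with 8 df = 0.117308.
Step 6: alpha = 0.05. fail to reject H0.

rho = 0.5273, p = 0.117308, fail to reject H0 at alpha = 0.05.


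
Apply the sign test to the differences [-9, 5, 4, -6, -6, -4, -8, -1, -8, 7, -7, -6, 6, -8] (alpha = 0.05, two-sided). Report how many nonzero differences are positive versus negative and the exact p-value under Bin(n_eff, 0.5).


Step 1: Discard zero differences. Original n = 14; n_eff = number of nonzero differences = 14.
Nonzero differences (with sign): -9, +5, +4, -6, -6, -4, -8, -1, -8, +7, -7, -6, +6, -8
Step 2: Count signs: positive = 4, negative = 10.
Step 3: Under H0: P(positive) = 0.5, so the number of positives S ~ Bin(14, 0.5).
Step 4: Two-sided exact p-value = sum of Bin(14,0.5) probabilities at or below the observed probability = 0.179565.
Step 5: alpha = 0.05. fail to reject H0.

n_eff = 14, pos = 4, neg = 10, p = 0.179565, fail to reject H0.


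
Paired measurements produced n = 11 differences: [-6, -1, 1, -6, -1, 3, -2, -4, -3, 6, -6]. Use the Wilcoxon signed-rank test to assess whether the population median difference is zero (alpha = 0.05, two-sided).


Step 1: Drop any zero differences (none here) and take |d_i|.
|d| = [6, 1, 1, 6, 1, 3, 2, 4, 3, 6, 6]
Step 2: Midrank |d_i| (ties get averaged ranks).
ranks: |6|->9.5, |1|->2, |1|->2, |6|->9.5, |1|->2, |3|->5.5, |2|->4, |4|->7, |3|->5.5, |6|->9.5, |6|->9.5
Step 3: Attach original signs; sum ranks with positive sign and with negative sign.
W+ = 2 + 5.5 + 9.5 = 17
W- = 9.5 + 2 + 9.5 + 2 + 4 + 7 + 5.5 + 9.5 = 49
(Check: W+ + W- = 66 should equal n(n+1)/2 = 66.)
Step 4: Test statistic W = min(W+, W-) = 17.
Step 5: Ties in |d|, so use the tie-corrected normal approximation.
        E[W] = n(n+1)/4 = 11*12/4 = 33.
        Tie groups: |d|=1 (t=3), |d|=3 (t=2), |d|=6 (t=4); sum(t^3 - t) = 90.
        Var[W] = n(n+1)(2n+1)/24 - sum(t^3-t)/48 = 3036/24 - 90/48 = 124.625.
        z = (W - E[W]) / sqrt(Var[W]) = (17 - 33) / 11.1636 = -1.4332.
        Two-sided p = 2*Phi(z) = 0.151791.
Step 6: alpha = 0.05. fail to reject H0.

W+ = 17, W- = 49, W = min = 17, p = 0.151791, fail to reject H0.


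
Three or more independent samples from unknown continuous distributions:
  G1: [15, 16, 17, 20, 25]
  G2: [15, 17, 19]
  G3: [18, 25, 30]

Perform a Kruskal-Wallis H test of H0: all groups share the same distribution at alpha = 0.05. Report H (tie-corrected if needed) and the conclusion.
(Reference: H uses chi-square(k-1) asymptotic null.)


Step 1: Combine all N = 11 observations and assign midranks.
sorted (value, group, rank): (15,G1,1.5), (15,G2,1.5), (16,G1,3), (17,G1,4.5), (17,G2,4.5), (18,G3,6), (19,G2,7), (20,G1,8), (25,G1,9.5), (25,G3,9.5), (30,G3,11)
Step 2: Sum ranks within each group.
R_1 = 26.5 (n_1 = 5)
R_2 = 13 (n_2 = 3)
R_3 = 26.5 (n_3 = 3)
Step 3: H = 12/(N(N+1)) * sum(R_i^2/n_i) - 3(N+1)
     = 12/(11*12) * (26.5^2/5 + 13^2/3 + 26.5^2/3) - 3*12
     = 0.090909 * 430.867 - 36
     = 3.169697.
Step 4: Ties present; correction factor C = 1 - 18/(11^3 - 11) = 0.986364. Corrected H = 3.169697 / 0.986364 = 3.213518.
Step 5: Under H0, H ~ chi^2(2); p-value = 0.200537.
Step 6: alpha = 0.05. fail to reject H0.

H = 3.2135, df = 2, p = 0.200537, fail to reject H0.


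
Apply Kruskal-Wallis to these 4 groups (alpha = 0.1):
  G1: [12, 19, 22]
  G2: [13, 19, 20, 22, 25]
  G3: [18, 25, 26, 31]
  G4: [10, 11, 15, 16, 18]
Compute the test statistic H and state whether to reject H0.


Step 1: Combine all N = 17 observations and assign midranks.
sorted (value, group, rank): (10,G4,1), (11,G4,2), (12,G1,3), (13,G2,4), (15,G4,5), (16,G4,6), (18,G3,7.5), (18,G4,7.5), (19,G1,9.5), (19,G2,9.5), (20,G2,11), (22,G1,12.5), (22,G2,12.5), (25,G2,14.5), (25,G3,14.5), (26,G3,16), (31,G3,17)
Step 2: Sum ranks within each group.
R_1 = 25 (n_1 = 3)
R_2 = 51.5 (n_2 = 5)
R_3 = 55 (n_3 = 4)
R_4 = 21.5 (n_4 = 5)
Step 3: H = 12/(N(N+1)) * sum(R_i^2/n_i) - 3(N+1)
     = 12/(17*18) * (25^2/3 + 51.5^2/5 + 55^2/4 + 21.5^2/5) - 3*18
     = 0.039216 * 1587.48 - 54
     = 8.254248.
Step 4: Ties present; correction factor C = 1 - 24/(17^3 - 17) = 0.995098. Corrected H = 8.254248 / 0.995098 = 8.294910.
Step 5: Under H0, H ~ chi^2(3); p-value = 0.040294.
Step 6: alpha = 0.1. reject H0.

H = 8.2949, df = 3, p = 0.040294, reject H0.


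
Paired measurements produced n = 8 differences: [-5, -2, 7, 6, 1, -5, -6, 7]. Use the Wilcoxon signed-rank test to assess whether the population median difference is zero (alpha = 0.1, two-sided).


Step 1: Drop any zero differences (none here) and take |d_i|.
|d| = [5, 2, 7, 6, 1, 5, 6, 7]
Step 2: Midrank |d_i| (ties get averaged ranks).
ranks: |5|->3.5, |2|->2, |7|->7.5, |6|->5.5, |1|->1, |5|->3.5, |6|->5.5, |7|->7.5
Step 3: Attach original signs; sum ranks with positive sign and with negative sign.
W+ = 7.5 + 5.5 + 1 + 7.5 = 21.5
W- = 3.5 + 2 + 3.5 + 5.5 = 14.5
(Check: W+ + W- = 36 should equal n(n+1)/2 = 36.)
Step 4: Test statistic W = min(W+, W-) = 14.5.
Step 5: Ties in |d|, so use the tie-corrected normal approximation.
        E[W] = n(n+1)/4 = 8*9/4 = 18.
        Tie groups: |d|=5 (t=2), |d|=6 (t=2), |d|=7 (t=2); sum(t^3 - t) = 18.
        Var[W] = n(n+1)(2n+1)/24 - sum(t^3-t)/48 = 1224/24 - 18/48 = 50.625.
        z = (W - E[W]) / sqrt(Var[W]) = (14.5 - 18) / 7.1151 = -0.4919.
        Two-sided p = 2*Phi(z) = 0.622783.
Step 6: alpha = 0.1. fail to reject H0.

W+ = 21.5, W- = 14.5, W = min = 14.5, p = 0.622783, fail to reject H0.


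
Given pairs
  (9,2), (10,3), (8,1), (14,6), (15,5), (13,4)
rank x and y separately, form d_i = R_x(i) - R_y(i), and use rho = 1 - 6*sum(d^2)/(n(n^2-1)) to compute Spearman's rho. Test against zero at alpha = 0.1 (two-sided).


Step 1: Rank x and y separately (midranks; no ties here).
rank(x): 9->2, 10->3, 8->1, 14->5, 15->6, 13->4
rank(y): 2->2, 3->3, 1->1, 6->6, 5->5, 4->4
Step 2: d_i = R_x(i) - R_y(i); compute d_i^2.
  (2-2)^2=0, (3-3)^2=0, (1-1)^2=0, (5-6)^2=1, (6-5)^2=1, (4-4)^2=0
sum(d^2) = 2.
Step 3: rho = 1 - 6*2 / (6*(6^2 - 1)) = 1 - 12/210 = 0.942857.
Step 4: Under H0, t = rho * sqrt((n-2)/(1-rho^2)) = 5.6595 ~ t(4).
Step 5: Two-sided p-value from the t-distribution with 4 df = 0.004805.
Step 6: alpha = 0.1. reject H0.

rho = 0.9429, p = 0.004805, reject H0 at alpha = 0.1.


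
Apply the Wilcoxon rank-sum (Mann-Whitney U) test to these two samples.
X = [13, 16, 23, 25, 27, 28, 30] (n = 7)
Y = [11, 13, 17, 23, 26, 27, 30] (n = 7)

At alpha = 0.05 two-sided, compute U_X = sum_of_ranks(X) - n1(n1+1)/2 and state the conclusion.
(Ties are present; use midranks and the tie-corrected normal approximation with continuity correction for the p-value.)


Step 1: Combine and sort all 14 observations; assign midranks.
sorted (value, group): (11,Y), (13,X), (13,Y), (16,X), (17,Y), (23,X), (23,Y), (25,X), (26,Y), (27,X), (27,Y), (28,X), (30,X), (30,Y)
ranks: 11->1, 13->2.5, 13->2.5, 16->4, 17->5, 23->6.5, 23->6.5, 25->8, 26->9, 27->10.5, 27->10.5, 28->12, 30->13.5, 30->13.5
Step 2: Rank sum for X: R1 = 2.5 + 4 + 6.5 + 8 + 10.5 + 12 + 13.5 = 57.
Step 3: U_X = R1 - n1(n1+1)/2 = 57 - 7*8/2 = 57 - 28 = 29.
       U_Y = n1*n2 - U_X = 49 - 29 = 20.
Step 4: Ties are present, so use the tie-corrected normal approximation (with continuity correction) for the p-value.
Step 5: p-value = 0.607698; compare to alpha = 0.05. fail to reject H0.

U_X = 29, p = 0.607698, fail to reject H0 at alpha = 0.05.


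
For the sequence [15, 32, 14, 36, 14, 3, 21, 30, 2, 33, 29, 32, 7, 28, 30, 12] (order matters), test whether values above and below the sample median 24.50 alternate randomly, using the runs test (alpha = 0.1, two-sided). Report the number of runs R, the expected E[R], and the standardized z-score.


Step 1: Compute median = 24.50; label A = above, B = below.
Labels in order: BABABBBABAAABAAB  (n_A = 8, n_B = 8)
Step 2: Count runs R = 11.
Step 3: Under H0 (random ordering), E[R] = 2*n_A*n_B/(n_A+n_B) + 1 = 2*8*8/16 + 1 = 9.0000.
        Var[R] = 2*n_A*n_B*(2*n_A*n_B - n_A - n_B) / ((n_A+n_B)^2 * (n_A+n_B-1)) = 14336/3840 = 3.7333.
        SD[R] = 1.9322.
Step 4: Continuity-corrected z = (R - 0.5 - E[R]) / SD[R] = (11 - 0.5 - 9.0000) / 1.9322 = 0.7763.
Step 5: Two-sided p-value via normal approximation = 2*(1 - Phi(|z|)) = 0.437558.
Step 6: alpha = 0.1. fail to reject H0.

R = 11, z = 0.7763, p = 0.437558, fail to reject H0.
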